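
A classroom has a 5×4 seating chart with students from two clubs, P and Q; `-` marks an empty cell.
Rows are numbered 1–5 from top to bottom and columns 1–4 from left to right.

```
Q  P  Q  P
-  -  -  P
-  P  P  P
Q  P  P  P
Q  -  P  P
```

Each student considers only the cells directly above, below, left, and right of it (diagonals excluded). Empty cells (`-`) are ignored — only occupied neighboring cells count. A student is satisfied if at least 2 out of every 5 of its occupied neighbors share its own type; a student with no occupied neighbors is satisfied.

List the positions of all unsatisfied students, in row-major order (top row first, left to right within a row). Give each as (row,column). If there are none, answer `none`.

(1,1), (1,2), (1,3)

Row 1: (1,1)Q 0/1 ✗ · (1,2)P 0/2 ✗ · (1,3)Q 0/2 ✗ · (1,4)P 1/2 ✓
Row 2: (2,4)P 2/2 ✓
Row 3: (3,2)P 2/2 ✓ · (3,3)P 3/3 ✓ · (3,4)P 3/3 ✓
Row 4: (4,1)Q 1/2 ✓ · (4,2)P 2/3 ✓ · (4,3)P 4/4 ✓ · (4,4)P 3/3 ✓
Row 5: (5,1)Q 1/1 ✓ · (5,3)P 2/2 ✓ · (5,4)P 2/2 ✓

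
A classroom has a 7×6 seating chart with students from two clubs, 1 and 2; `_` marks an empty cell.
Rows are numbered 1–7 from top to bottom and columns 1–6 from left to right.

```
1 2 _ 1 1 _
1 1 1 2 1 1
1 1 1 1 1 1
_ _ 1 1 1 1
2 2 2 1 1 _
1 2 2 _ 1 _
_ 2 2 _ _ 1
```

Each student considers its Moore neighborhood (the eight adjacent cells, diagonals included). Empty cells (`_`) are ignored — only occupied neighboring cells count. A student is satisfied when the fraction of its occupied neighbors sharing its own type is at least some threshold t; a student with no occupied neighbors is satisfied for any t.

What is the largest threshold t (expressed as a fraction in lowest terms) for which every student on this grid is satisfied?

0/1

Row 1: (1,1)1 2/3 · (1,2)2 0/4 · (1,4)1 3/4 · (1,5)1 3/4
Row 2: (2,1)1 4/5 · (2,2)1 6/7 · (2,3)1 5/7 · (2,4)2 0/7 · (2,5)1 6/7 · (2,6)1 4/4
Row 3: (3,1)1 3/3 · (3,2)1 6/6 · (3,3)1 6/7 · (3,4)1 7/8 · (3,5)1 7/8 · (3,6)1 5/5
Row 4: (4,3)1 5/7 · (4,4)1 7/8 · (4,5)1 7/7 · (4,6)1 4/4
Row 5: (5,1)2 2/3 · (5,2)2 4/6 · (5,3)2 3/6 · (5,4)1 5/7 · (5,5)1 5/5
Row 6: (6,1)1 0/4 · (6,2)2 6/7 · (6,3)2 5/6 · (6,5)1 3/3
Row 7: (7,2)2 3/4 · (7,3)2 3/3 · (7,6)1 1/1
The smallest same-type fraction is 0/4 at (1,2), which reduces to 0/1. Any threshold above that leaves this student unsatisfied.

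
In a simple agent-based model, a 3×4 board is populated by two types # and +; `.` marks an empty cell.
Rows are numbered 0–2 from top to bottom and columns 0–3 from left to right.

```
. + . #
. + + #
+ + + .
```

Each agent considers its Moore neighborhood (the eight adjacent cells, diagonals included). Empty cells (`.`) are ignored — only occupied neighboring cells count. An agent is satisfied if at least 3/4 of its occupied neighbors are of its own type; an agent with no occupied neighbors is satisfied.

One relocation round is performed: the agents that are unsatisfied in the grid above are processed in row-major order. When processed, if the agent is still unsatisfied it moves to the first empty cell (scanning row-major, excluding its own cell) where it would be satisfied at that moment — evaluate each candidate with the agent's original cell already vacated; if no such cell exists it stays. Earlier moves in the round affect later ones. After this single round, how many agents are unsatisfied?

Initially unsatisfied (in order): (0,3), (1,2), (1,3).
  (0,3): no empty cell satisfies it; stays.
  (1,2) → (0,0).
  (1,3): no empty cell satisfies it; stays.
Resulting grid:
+ + . #
. + . #
+ + + .
Unsatisfied now: (1,3), (2,2).

2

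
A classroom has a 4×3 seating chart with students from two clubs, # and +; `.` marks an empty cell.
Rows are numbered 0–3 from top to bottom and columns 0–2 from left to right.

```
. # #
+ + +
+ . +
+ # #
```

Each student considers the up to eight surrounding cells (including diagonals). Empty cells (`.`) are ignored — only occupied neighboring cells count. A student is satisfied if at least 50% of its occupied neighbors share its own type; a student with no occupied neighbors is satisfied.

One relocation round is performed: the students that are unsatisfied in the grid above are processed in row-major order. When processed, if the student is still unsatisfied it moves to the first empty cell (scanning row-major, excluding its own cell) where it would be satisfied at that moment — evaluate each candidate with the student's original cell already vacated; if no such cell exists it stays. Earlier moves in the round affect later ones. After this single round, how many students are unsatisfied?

3

Initially unsatisfied (in order): (0,1), (0,2), (3,1).
  (0,1): no empty cell satisfies it; stays.
  (0,2): no empty cell satisfies it; stays.
  (3,1): no empty cell satisfies it; stays.
Resulting grid:
. # #
+ + +
+ . +
+ # #
Unsatisfied now: (0,1), (0,2), (3,1).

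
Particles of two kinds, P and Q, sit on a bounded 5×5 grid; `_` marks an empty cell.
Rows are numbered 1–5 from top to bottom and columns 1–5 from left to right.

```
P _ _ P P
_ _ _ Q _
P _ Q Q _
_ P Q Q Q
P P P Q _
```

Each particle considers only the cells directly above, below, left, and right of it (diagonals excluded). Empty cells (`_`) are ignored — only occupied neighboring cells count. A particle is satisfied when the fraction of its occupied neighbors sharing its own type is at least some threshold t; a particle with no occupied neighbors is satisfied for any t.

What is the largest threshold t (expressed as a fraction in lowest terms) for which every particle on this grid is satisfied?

1/3

Row 1: (1,1)P — no occupied neighbors · (1,4)P 1/2 · (1,5)P 1/1
Row 2: (2,4)Q 1/2
Row 3: (3,1)P — no occupied neighbors · (3,3)Q 2/2 · (3,4)Q 3/3
Row 4: (4,2)P 1/2 · (4,3)Q 2/4 · (4,4)Q 4/4 · (4,5)Q 1/1
Row 5: (5,1)P 1/1 · (5,2)P 3/3 · (5,3)P 1/3 · (5,4)Q 1/2
The smallest same-type fraction is 1/3 at (5,3), which reduces to 1/3. Any threshold above that leaves this particle unsatisfied.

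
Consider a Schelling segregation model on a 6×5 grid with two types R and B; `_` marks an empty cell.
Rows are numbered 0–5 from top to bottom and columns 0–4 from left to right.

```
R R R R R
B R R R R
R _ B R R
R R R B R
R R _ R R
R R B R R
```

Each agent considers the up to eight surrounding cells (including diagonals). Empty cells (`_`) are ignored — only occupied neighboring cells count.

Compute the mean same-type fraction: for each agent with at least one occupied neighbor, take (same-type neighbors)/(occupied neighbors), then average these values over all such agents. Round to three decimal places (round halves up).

0.738

(0,0)R 2/3
(0,1)R 4/5
(0,2)R 5/5
(0,3)R 5/5
(0,4)R 3/3
(1,0)B 0/4
(1,1)R 5/7
(1,2)R 6/7
(1,3)R 7/8
(1,4)R 5/5
(2,0)R 3/4
(2,2)B 1/7
(2,3)R 6/8
(2,4)R 4/5
(3,0)R 4/4
(3,1)R 5/6
(3,2)R 4/6
(3,3)B 1/7
(3,4)R 4/5
(4,0)R 5/5
(4,1)R 6/7
(4,3)R 5/7
(4,4)R 4/5
(5,0)R 3/3
(5,1)R 3/4
(5,2)B 0/4
(5,3)R 3/4
(5,4)R 3/3
Sum over 28 agents: 2/3 + 4/5 + 5/5 + 5/5 + 3/3 + 0/4 + 5/7 + 6/7 + 7/8 + 5/5 + 3/4 + 1/7 + 6/8 + 4/5 + 4/4 + 5/6 + 4/6 + 1/7 + 4/5 + 5/5 + 6/7 + 5/7 + 4/5 + 3/3 + 3/4 + 0/4 + 3/4 + 3/3 = 17363/840; mean = 17363/840 ÷ 28 = 17363/23520 = 0.738222… → 0.738.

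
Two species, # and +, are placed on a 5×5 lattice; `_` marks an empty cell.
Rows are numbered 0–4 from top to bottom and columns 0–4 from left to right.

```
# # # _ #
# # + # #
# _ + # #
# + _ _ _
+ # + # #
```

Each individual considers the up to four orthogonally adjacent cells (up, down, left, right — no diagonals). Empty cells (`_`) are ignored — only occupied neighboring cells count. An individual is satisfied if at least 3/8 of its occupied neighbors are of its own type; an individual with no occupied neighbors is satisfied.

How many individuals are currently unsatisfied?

6

(0,0)# 2/2 ✓
(0,1)# 3/3 ✓
(0,2)# 1/2 ✓
(0,4)# 1/1 ✓
(1,0)# 3/3 ✓
(1,1)# 2/3 ✓
(1,2)+ 1/4 ✗
(1,3)# 2/3 ✓
(1,4)# 3/3 ✓
(2,0)# 2/2 ✓
(2,2)+ 1/2 ✓
(2,3)# 2/3 ✓
(2,4)# 2/2 ✓
(3,0)# 1/3 ✗
(3,1)+ 0/2 ✗
(4,0)+ 0/2 ✗
(4,1)# 0/3 ✗
(4,2)+ 0/2 ✗
(4,3)# 1/2 ✓
(4,4)# 1/1 ✓
Unsatisfied: (1,2), (3,0), (3,1), (4,0), (4,1), (4,2) — 6 in total.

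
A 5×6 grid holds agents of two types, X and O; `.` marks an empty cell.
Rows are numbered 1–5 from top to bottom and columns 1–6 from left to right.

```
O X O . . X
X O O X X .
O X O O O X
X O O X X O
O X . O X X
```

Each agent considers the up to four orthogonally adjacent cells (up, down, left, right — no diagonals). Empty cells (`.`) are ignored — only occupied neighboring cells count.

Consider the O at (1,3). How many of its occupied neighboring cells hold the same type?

Occupied neighbors of (1,3): (2,3)=O, (1,2)=X.
Same type (O): 1 of 2.

1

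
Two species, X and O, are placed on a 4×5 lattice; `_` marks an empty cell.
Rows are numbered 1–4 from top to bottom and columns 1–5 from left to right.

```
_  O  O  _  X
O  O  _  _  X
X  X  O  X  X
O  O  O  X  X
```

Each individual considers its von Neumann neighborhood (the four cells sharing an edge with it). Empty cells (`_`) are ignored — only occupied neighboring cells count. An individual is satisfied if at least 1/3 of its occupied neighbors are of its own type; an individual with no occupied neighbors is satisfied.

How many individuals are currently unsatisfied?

(1,2)O 2/2 satisfied
(1,3)O 1/1 satisfied
(1,5)X 1/1 satisfied
(2,1)O 1/2 satisfied
(2,2)O 2/3 satisfied
(2,5)X 2/2 satisfied
(3,1)X 1/3 satisfied
(3,2)X 1/4 not
(3,3)O 1/3 satisfied
(3,4)X 2/3 satisfied
(3,5)X 3/3 satisfied
(4,1)O 1/2 satisfied
(4,2)O 2/3 satisfied
(4,3)O 2/3 satisfied
(4,4)X 2/3 satisfied
(4,5)X 2/2 satisfied
Unsatisfied: (3,2) — 1 in total.

1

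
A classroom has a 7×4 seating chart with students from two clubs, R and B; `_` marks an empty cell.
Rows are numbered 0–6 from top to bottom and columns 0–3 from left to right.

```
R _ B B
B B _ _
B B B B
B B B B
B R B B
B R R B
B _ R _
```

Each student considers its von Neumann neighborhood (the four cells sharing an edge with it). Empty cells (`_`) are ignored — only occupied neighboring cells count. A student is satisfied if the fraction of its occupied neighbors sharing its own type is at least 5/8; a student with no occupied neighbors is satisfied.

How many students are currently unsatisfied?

5

(0,0)R 0/1 unhappy
(0,2)B 1/1 ok
(0,3)B 1/1 ok
(1,0)B 2/3 ok
(1,1)B 2/2 ok
(2,0)B 3/3 ok
(2,1)B 4/4 ok
(2,2)B 3/3 ok
(2,3)B 2/2 ok
(3,0)B 3/3 ok
(3,1)B 3/4 ok
(3,2)B 4/4 ok
(3,3)B 3/3 ok
(4,0)B 2/3 ok
(4,1)R 1/4 unhappy
(4,2)B 2/4 unhappy
(4,3)B 3/3 ok
(5,0)B 2/3 ok
(5,1)R 2/3 ok
(5,2)R 2/4 unhappy
(5,3)B 1/2 unhappy
(6,0)B 1/1 ok
(6,2)R 1/1 ok
Unsatisfied: (0,0), (4,1), (4,2), (5,2), (5,3) — 5 in total.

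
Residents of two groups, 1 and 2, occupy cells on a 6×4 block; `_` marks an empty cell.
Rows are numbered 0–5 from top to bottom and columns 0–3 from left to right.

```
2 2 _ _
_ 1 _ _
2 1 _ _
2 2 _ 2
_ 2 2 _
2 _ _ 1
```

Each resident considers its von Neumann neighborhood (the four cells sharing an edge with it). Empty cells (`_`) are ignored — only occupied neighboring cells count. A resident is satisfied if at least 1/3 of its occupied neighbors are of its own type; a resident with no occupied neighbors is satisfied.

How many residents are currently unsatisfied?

0

Row 0: (0,0)2 1/1 satisfied · (0,1)2 1/2 satisfied
Row 1: (1,1)1 1/2 satisfied
Row 2: (2,0)2 1/2 satisfied · (2,1)1 1/3 satisfied
Row 3: (3,0)2 2/2 satisfied · (3,1)2 2/3 satisfied · (3,3)2 0/0 satisfied
Row 4: (4,1)2 2/2 satisfied · (4,2)2 1/1 satisfied
Row 5: (5,0)2 0/0 satisfied · (5,3)1 0/0 satisfied
Every one meets the threshold.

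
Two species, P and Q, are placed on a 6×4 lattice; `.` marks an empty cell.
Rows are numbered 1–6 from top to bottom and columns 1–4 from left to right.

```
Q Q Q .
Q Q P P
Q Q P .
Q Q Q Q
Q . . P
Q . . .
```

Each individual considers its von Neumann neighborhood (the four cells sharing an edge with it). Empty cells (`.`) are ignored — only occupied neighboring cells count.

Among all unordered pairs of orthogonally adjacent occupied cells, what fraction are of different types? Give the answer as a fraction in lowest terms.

5/22

Scan each occupied cell's neighbors to the right and below so each pair is counted once.
Row 1: Q(1,1)–Q(1,2)= Q(1,1)–Q(2,1)= Q(1,2)–Q(1,3)= Q(1,2)–Q(2,2)= Q(1,3)–P(2,3)≠  → 1/5 unlike.
Row 2: Q(2,1)–Q(2,2)= Q(2,1)–Q(3,1)= Q(2,2)–P(2,3)≠ Q(2,2)–Q(3,2)= P(2,3)–P(2,4)= P(2,3)–P(3,3)=  → 1/6 unlike.
Row 3: Q(3,1)–Q(3,2)= Q(3,1)–Q(4,1)= Q(3,2)–P(3,3)≠ Q(3,2)–Q(4,2)= P(3,3)–Q(4,3)≠  → 2/5 unlike.
Row 4: Q(4,1)–Q(4,2)= Q(4,1)–Q(5,1)= Q(4,2)–Q(4,3)= Q(4,3)–Q(4,4)= Q(4,4)–P(5,4)≠  → 1/5 unlike.
Row 5: Q(5,1)–Q(6,1)=  → 0/1 unlike.
Total adjacent occupied pairs: 22; unlike-type pairs: 5.
5/22 is already in lowest terms.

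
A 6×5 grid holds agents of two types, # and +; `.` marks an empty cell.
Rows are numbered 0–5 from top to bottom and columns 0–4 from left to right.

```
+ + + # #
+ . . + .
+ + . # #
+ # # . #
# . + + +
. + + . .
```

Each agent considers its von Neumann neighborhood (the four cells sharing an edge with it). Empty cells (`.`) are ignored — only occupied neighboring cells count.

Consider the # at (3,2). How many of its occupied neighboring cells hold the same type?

Occupied neighbors of (3,2): (4,2)=+, (3,1)=#.
Same type (#): 1 of 2.

1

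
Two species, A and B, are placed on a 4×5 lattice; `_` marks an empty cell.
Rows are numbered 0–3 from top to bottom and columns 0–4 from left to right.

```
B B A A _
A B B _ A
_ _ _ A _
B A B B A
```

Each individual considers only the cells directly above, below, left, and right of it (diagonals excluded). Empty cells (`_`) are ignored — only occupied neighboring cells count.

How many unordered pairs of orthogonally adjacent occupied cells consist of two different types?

8

Scan each occupied cell's neighbors to the right and below so each pair is counted once.
Row 0: B(0,0)–B(0,1)= B(0,0)–A(1,0)≠ B(0,1)–A(0,2)≠ B(0,1)–B(1,1)= A(0,2)–A(0,3)= A(0,2)–B(1,2)≠  → 3/6 unlike.
Row 1: A(1,0)–B(1,1)≠ B(1,1)–B(1,2)=  → 1/2 unlike.
Row 2: A(2,3)–B(3,3)≠  → 1/1 unlike.
Row 3: B(3,0)–A(3,1)≠ A(3,1)–B(3,2)≠ B(3,2)–B(3,3)= B(3,3)–A(3,4)≠  → 3/4 unlike.
Total adjacent occupied pairs: 13; unlike-type pairs: 8.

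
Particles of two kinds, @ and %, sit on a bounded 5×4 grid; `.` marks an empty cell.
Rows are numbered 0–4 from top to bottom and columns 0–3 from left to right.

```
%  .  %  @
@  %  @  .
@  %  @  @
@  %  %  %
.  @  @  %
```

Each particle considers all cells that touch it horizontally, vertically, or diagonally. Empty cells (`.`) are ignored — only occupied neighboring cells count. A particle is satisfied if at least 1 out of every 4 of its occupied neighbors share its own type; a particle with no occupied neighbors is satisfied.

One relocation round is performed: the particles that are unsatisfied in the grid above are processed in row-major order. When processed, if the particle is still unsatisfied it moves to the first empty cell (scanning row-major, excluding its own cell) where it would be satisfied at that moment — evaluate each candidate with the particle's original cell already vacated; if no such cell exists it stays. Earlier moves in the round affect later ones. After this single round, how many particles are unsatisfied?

Initially unsatisfied (in order): (4,2).
  (4,2) → (0,1).
Resulting grid:
% @ % @
@ % @ .
@ % @ @
@ % % %
. @ . %
All satisfied now.

0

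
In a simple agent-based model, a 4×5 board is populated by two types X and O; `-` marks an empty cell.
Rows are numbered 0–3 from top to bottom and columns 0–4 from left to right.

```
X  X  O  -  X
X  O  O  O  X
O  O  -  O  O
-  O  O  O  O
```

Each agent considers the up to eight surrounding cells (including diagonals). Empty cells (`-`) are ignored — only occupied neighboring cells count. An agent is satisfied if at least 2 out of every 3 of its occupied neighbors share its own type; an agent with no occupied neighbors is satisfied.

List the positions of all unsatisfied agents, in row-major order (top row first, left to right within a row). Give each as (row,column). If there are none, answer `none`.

(0,1), (0,4), (1,0), (1,1), (1,4)

(0,0)X 2/3 ✓
(0,1)X 2/5 ✗
(0,2)O 3/4 ✓
(0,4)X 1/2 ✗
(1,0)X 2/5 ✗
(1,1)O 4/7 ✗
(1,2)O 5/6 ✓
(1,3)O 4/6 ✓
(1,4)X 1/4 ✗
(2,0)O 3/4 ✓
(2,1)O 5/6 ✓
(2,3)O 6/7 ✓
(2,4)O 4/5 ✓
(3,1)O 3/3 ✓
(3,2)O 4/4 ✓
(3,3)O 4/4 ✓
(3,4)O 3/3 ✓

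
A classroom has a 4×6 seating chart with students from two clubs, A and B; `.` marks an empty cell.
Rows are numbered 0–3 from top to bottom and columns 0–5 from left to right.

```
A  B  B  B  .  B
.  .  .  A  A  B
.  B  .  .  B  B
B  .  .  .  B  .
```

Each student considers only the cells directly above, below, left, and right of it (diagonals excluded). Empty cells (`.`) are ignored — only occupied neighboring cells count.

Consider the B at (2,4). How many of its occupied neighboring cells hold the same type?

Occupied neighbors of (2,4): (1,4)=A, (3,4)=B, (2,5)=B.
Same type (B): 2 of 3.

2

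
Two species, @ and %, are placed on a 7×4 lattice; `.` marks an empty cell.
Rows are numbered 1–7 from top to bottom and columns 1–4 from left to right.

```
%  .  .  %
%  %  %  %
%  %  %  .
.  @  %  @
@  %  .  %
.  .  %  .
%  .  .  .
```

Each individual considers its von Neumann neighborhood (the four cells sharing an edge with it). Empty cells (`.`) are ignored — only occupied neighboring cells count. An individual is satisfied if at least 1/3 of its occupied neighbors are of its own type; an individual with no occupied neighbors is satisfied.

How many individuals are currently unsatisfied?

(1,1)% 1/1 satisfied
(1,4)% 1/1 satisfied
(2,1)% 3/3 satisfied
(2,2)% 3/3 satisfied
(2,3)% 3/3 satisfied
(2,4)% 2/2 satisfied
(3,1)% 2/2 satisfied
(3,2)% 3/4 satisfied
(3,3)% 3/3 satisfied
(4,2)@ 0/3 not
(4,3)% 1/3 satisfied
(4,4)@ 0/2 not
(5,1)@ 0/1 not
(5,2)% 0/2 not
(5,4)% 0/1 not
(6,3)% 0/0 satisfied
(7,1)% 0/0 satisfied
Unsatisfied: (4,2), (4,4), (5,1), (5,2), (5,4) — 5 in total.

5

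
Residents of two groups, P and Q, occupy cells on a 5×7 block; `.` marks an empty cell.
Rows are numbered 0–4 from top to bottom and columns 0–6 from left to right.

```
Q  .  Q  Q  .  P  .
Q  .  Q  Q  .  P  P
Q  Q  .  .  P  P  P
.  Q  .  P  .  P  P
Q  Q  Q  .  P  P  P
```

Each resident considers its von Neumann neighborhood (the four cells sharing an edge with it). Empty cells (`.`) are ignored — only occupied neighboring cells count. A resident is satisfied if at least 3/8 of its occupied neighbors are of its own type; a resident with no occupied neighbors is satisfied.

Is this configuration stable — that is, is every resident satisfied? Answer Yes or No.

Yes

(0,0)Q 1/1 satisfied
(0,2)Q 2/2 satisfied
(0,3)Q 2/2 satisfied
(0,5)P 1/1 satisfied
(1,0)Q 2/2 satisfied
(1,2)Q 2/2 satisfied
(1,3)Q 2/2 satisfied
(1,5)P 3/3 satisfied
(1,6)P 2/2 satisfied
(2,0)Q 2/2 satisfied
(2,1)Q 2/2 satisfied
(2,4)P 1/1 satisfied
(2,5)P 4/4 satisfied
(2,6)P 3/3 satisfied
(3,1)Q 2/2 satisfied
(3,3)P 0/0 satisfied
(3,5)P 3/3 satisfied
(3,6)P 3/3 satisfied
(4,0)Q 1/1 satisfied
(4,1)Q 3/3 satisfied
(4,2)Q 1/1 satisfied
(4,4)P 1/1 satisfied
(4,5)P 3/3 satisfied
(4,6)P 2/2 satisfied
All meet the threshold, so the configuration is stable.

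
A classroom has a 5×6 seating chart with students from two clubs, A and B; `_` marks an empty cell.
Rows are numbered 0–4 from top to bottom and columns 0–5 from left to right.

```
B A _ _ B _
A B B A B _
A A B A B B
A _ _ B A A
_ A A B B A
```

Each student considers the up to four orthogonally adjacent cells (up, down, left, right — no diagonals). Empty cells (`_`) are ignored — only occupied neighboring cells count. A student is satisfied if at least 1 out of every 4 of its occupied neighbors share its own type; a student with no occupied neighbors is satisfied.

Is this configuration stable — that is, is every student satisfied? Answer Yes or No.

No

Row 0: (0,0)B 0/2 ✗ · (0,1)A 0/2 ✗ · (0,4)B 1/1 ✓
Row 1: (1,0)A 1/3 ✓ · (1,1)B 1/4 ✓ · (1,2)B 2/3 ✓ · (1,3)A 1/3 ✓ · (1,4)B 2/3 ✓
Row 2: (2,0)A 3/3 ✓ · (2,1)A 1/3 ✓ · (2,2)B 1/3 ✓ · (2,3)A 1/4 ✓ · (2,4)B 2/4 ✓ · (2,5)B 1/2 ✓
Row 3: (3,0)A 1/1 ✓ · (3,3)B 1/3 ✓ · (3,4)A 1/4 ✓ · (3,5)A 2/3 ✓
Row 4: (4,1)A 1/1 ✓ · (4,2)A 1/2 ✓ · (4,3)B 2/3 ✓ · (4,4)B 1/3 ✓ · (4,5)A 1/2 ✓
For instance (0,0) has only 0/2 same-type neighbors, below 1/4.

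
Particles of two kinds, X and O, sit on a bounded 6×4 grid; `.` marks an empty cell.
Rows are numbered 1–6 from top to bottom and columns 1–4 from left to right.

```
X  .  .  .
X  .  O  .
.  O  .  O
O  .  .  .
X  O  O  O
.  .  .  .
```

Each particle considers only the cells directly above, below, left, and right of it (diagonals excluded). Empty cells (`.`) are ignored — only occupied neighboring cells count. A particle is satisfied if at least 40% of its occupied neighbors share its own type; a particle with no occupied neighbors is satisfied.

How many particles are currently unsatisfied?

(1,1)X 1/1 ✓
(2,1)X 1/1 ✓
(2,3)O 0/0 ✓
(3,2)O 0/0 ✓
(3,4)O 0/0 ✓
(4,1)O 0/1 ✗
(5,1)X 0/2 ✗
(5,2)O 1/2 ✓
(5,3)O 2/2 ✓
(5,4)O 1/1 ✓
Unsatisfied: (4,1), (5,1) — 2 in total.

2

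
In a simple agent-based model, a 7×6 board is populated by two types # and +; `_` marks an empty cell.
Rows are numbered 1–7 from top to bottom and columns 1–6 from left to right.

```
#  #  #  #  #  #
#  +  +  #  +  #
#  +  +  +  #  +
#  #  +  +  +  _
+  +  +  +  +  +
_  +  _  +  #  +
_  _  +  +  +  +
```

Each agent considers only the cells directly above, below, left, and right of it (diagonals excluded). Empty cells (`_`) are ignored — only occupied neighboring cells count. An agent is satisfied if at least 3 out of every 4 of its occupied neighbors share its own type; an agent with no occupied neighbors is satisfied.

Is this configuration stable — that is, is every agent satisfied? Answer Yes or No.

No

(1,1)# 2/2 satisfied
(1,2)# 2/3 not
(1,3)# 2/3 not
(1,4)# 3/3 satisfied
(1,5)# 2/3 not
(1,6)# 2/2 satisfied
(2,1)# 2/3 not
(2,2)+ 2/4 not
(2,3)+ 2/4 not
(2,4)# 1/4 not
(2,5)+ 0/4 not
(2,6)# 1/3 not
(3,1)# 2/3 not
(3,2)+ 2/4 not
(3,3)+ 4/4 satisfied
(3,4)+ 2/4 not
(3,5)# 0/4 not
(3,6)+ 0/2 not
(4,1)# 2/3 not
(4,2)# 1/4 not
(4,3)+ 3/4 satisfied
(4,4)+ 4/4 satisfied
(4,5)+ 2/3 not
(5,1)+ 1/2 not
(5,2)+ 3/4 satisfied
(5,3)+ 3/3 satisfied
(5,4)+ 4/4 satisfied
(5,5)+ 3/4 satisfied
(5,6)+ 2/2 satisfied
(6,2)+ 1/1 satisfied
(6,4)+ 2/3 not
(6,5)# 0/4 not
(6,6)+ 2/3 not
(7,3)+ 1/1 satisfied
(7,4)+ 3/3 satisfied
(7,5)+ 2/3 not
(7,6)+ 2/2 satisfied
For instance (1,2) has only 2/3 same-type neighbors, below 3/4.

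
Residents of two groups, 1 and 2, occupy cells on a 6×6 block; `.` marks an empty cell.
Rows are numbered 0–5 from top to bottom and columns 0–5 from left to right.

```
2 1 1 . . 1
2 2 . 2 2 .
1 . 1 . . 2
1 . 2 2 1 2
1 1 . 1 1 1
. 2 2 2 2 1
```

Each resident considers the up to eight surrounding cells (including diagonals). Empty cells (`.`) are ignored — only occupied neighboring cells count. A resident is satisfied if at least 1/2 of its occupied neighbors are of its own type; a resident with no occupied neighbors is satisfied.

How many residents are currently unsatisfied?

14

(0,0)2 2/3 ✓
(0,1)1 1/4 ✗
(0,2)1 1/3 ✗
(0,5)1 0/1 ✗
(1,0)2 2/4 ✓
(1,1)2 2/6 ✗
(1,3)2 1/3 ✗
(1,4)2 2/3 ✓
(2,0)1 1/3 ✗
(2,2)1 0/4 ✗
(2,5)2 2/3 ✓
(3,0)1 3/3 ✓
(3,2)2 1/4 ✗
(3,3)2 1/5 ✗
(3,4)1 3/6 ✓
(3,5)2 1/4 ✗
(4,0)1 2/3 ✓
(4,1)1 2/5 ✗
(4,3)1 2/7 ✗
(4,4)1 4/8 ✓
(4,5)1 3/5 ✓
(5,1)2 1/3 ✗
(5,2)2 2/4 ✓
(5,3)2 2/4 ✓
(5,4)2 1/5 ✗
(5,5)1 2/3 ✓
Unsatisfied: (0,1), (0,2), (0,5), (1,1), (1,3), (2,0), (2,2), (3,2), (3,3), (3,5), (4,1), (4,3), (5,1), (5,4) — 14 in total.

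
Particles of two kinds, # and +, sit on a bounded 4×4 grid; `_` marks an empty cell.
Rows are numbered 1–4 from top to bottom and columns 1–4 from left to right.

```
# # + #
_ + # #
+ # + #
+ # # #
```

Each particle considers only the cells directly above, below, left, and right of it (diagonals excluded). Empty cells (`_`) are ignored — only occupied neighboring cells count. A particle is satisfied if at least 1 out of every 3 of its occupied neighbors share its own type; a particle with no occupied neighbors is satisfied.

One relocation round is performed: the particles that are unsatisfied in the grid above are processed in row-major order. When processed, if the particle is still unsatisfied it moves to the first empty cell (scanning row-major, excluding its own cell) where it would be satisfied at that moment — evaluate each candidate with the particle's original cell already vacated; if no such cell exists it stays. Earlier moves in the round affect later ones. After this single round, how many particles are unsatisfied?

Initially unsatisfied (in order): (1,3), (2,2), (2,3), (3,2), (3,3).
  (1,3) → (2,1).
  (2,2): no empty cell satisfies it; stays.
  (2,3): now satisfied by earlier moves; stays.
  (3,2) → (1,3).
  (3,3) → (3,2).
Resulting grid:
# # # #
+ + # #
+ + _ #
+ # # #
All satisfied now.

0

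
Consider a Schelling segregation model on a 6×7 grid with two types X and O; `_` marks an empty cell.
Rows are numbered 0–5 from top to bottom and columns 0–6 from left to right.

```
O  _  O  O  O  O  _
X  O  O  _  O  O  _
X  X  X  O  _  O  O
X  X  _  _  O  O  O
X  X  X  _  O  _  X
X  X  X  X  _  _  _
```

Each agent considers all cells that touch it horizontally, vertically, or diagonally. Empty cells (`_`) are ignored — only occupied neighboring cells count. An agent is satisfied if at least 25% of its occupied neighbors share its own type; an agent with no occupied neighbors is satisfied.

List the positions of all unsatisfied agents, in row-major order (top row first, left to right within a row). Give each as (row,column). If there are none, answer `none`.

(4,6)

(0,0)O 1/2 satisfied
(0,2)O 3/3 satisfied
(0,3)O 4/4 satisfied
(0,4)O 4/4 satisfied
(0,5)O 3/3 satisfied
(1,0)X 2/4 satisfied
(1,1)O 3/7 satisfied
(1,2)O 4/6 satisfied
(1,4)O 6/6 satisfied
(1,5)O 5/5 satisfied
(2,0)X 4/5 satisfied
(2,1)X 5/7 satisfied
(2,2)X 2/5 satisfied
(2,3)O 3/4 satisfied
(2,5)O 6/6 satisfied
(2,6)O 4/4 satisfied
(3,0)X 5/5 satisfied
(3,1)X 7/7 satisfied
(3,4)O 4/4 satisfied
(3,5)O 5/6 satisfied
(3,6)O 3/4 satisfied
(4,0)X 5/5 satisfied
(4,1)X 7/7 satisfied
(4,2)X 5/5 satisfied
(4,4)O 2/3 satisfied
(4,6)X 0/2 not
(5,0)X 3/3 satisfied
(5,1)X 5/5 satisfied
(5,2)X 4/4 satisfied
(5,3)X 2/3 satisfied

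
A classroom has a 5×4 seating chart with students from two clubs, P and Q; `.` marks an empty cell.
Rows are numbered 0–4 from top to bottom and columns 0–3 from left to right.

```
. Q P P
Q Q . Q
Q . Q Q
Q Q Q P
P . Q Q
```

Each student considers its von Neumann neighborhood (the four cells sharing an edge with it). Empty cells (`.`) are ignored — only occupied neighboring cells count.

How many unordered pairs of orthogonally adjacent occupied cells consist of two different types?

Scan each occupied cell's neighbors to the right and below so each pair is counted once.
Row 0: Q(0,1)–P(0,2)≠ Q(0,1)–Q(1,1)= P(0,2)–P(0,3)= P(0,3)–Q(1,3)≠  → 2/4 unlike.
Row 1: Q(1,0)–Q(1,1)= Q(1,0)–Q(2,0)= Q(1,3)–Q(2,3)=  → 0/3 unlike.
Row 2: Q(2,0)–Q(3,0)= Q(2,2)–Q(2,3)= Q(2,2)–Q(3,2)= Q(2,3)–P(3,3)≠  → 1/4 unlike.
Row 3: Q(3,0)–Q(3,1)= Q(3,0)–P(4,0)≠ Q(3,1)–Q(3,2)= Q(3,2)–P(3,3)≠ Q(3,2)–Q(4,2)= P(3,3)–Q(4,3)≠  → 3/6 unlike.
Row 4: Q(4,2)–Q(4,3)=  → 0/1 unlike.
Total adjacent occupied pairs: 18; unlike-type pairs: 6.

6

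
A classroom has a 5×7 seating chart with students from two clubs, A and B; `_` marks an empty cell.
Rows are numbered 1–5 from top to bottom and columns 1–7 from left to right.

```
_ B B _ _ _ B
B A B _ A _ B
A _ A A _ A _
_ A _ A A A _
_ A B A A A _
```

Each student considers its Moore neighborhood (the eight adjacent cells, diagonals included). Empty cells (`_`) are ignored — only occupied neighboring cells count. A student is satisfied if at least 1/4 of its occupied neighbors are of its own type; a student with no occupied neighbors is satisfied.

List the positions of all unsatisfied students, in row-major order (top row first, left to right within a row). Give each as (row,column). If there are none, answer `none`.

Row 1: (1,2)B 3/4 ✓ · (1,3)B 2/3 ✓ · (1,7)B 1/1 ✓
Row 2: (2,1)B 1/3 ✓ · (2,2)A 2/6 ✓ · (2,3)B 2/5 ✓ · (2,5)A 2/2 ✓ · (2,7)B 1/2 ✓
Row 3: (3,1)A 2/3 ✓ · (3,3)A 4/5 ✓ · (3,4)A 4/5 ✓ · (3,6)A 3/4 ✓
Row 4: (4,2)A 3/4 ✓ · (4,4)A 5/6 ✓ · (4,5)A 7/7 ✓ · (4,6)A 4/4 ✓
Row 5: (5,2)A 1/2 ✓ · (5,3)B 0/4 ✗ · (5,4)A 3/4 ✓ · (5,5)A 5/5 ✓ · (5,6)A 3/3 ✓

(5,3)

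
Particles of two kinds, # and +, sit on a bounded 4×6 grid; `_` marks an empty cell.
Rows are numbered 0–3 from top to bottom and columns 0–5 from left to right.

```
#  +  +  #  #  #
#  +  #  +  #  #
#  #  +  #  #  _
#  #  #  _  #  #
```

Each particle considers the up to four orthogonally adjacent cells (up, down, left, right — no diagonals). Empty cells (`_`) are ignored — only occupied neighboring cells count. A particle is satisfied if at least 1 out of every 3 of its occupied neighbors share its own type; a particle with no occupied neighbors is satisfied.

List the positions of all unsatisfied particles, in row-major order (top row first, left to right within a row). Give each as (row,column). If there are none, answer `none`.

Row 0: (0,0)# 1/2 ok · (0,1)+ 2/3 ok · (0,2)+ 1/3 ok · (0,3)# 1/3 ok · (0,4)# 3/3 ok · (0,5)# 2/2 ok
Row 1: (1,0)# 2/3 ok · (1,1)+ 1/4 unhappy · (1,2)# 0/4 unhappy · (1,3)+ 0/4 unhappy · (1,4)# 3/4 ok · (1,5)# 2/2 ok
Row 2: (2,0)# 3/3 ok · (2,1)# 2/4 ok · (2,2)+ 0/4 unhappy · (2,3)# 1/3 ok · (2,4)# 3/3 ok
Row 3: (3,0)# 2/2 ok · (3,1)# 3/3 ok · (3,2)# 1/2 ok · (3,4)# 2/2 ok · (3,5)# 1/1 ok

(1,1), (1,2), (1,3), (2,2)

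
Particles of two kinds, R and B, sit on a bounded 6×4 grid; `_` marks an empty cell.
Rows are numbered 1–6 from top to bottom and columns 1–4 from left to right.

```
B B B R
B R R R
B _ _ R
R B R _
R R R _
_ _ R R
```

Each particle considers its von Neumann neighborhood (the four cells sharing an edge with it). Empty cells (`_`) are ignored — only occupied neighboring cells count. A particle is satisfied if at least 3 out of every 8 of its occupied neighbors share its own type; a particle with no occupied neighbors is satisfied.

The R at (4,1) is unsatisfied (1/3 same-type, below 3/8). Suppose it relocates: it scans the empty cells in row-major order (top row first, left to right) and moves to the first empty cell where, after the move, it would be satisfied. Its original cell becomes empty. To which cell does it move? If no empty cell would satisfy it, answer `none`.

Vacating (4,1). Empty cells in order:
  (3,2): 1/3 same-type → still unsatisfied.
  (3,3): 3/3 same-type → satisfied — stop here.

(3,3)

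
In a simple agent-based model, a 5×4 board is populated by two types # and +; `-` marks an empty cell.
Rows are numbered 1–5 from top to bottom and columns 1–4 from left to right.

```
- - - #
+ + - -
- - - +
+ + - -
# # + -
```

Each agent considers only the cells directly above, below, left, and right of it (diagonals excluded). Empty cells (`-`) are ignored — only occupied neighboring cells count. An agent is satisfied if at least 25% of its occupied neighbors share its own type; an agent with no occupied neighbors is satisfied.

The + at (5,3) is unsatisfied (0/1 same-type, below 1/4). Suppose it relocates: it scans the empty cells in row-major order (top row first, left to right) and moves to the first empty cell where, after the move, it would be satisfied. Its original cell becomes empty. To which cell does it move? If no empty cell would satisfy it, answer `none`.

(1,1)

Vacating (5,3). Empty cells in order:
  (1,1): 1/1 same-type → satisfied — stop here.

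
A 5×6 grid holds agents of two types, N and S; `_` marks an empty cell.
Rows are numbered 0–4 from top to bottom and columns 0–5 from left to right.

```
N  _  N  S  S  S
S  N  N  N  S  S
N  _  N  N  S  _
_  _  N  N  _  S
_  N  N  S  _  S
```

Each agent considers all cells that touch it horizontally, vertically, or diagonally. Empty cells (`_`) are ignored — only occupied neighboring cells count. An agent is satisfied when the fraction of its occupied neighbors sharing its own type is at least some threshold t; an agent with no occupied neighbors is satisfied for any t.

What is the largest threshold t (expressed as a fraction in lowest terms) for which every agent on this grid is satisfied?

Row 0: (0,0)N 1/2 · (0,2)N 3/4 · (0,3)S 2/5 · (0,4)S 4/5 · (0,5)S 3/3
Row 1: (1,0)S 0/3 · (1,1)N 5/6 · (1,2)N 5/6 · (1,3)N 4/8 · (1,4)S 5/7 · (1,5)S 4/4
Row 2: (2,0)N 1/2 · (2,2)N 6/6 · (2,3)N 5/7 · (2,4)S 3/6
Row 3: (3,2)N 5/6 · (3,3)N 4/6 · (3,5)S 2/2
Row 4: (4,1)N 2/2 · (4,2)N 3/4 · (4,3)S 0/3 · (4,5)S 1/1
The smallest same-type fraction is 0/3 at (1,0), which reduces to 0/1. Any threshold above that leaves this agent unsatisfied.

0/1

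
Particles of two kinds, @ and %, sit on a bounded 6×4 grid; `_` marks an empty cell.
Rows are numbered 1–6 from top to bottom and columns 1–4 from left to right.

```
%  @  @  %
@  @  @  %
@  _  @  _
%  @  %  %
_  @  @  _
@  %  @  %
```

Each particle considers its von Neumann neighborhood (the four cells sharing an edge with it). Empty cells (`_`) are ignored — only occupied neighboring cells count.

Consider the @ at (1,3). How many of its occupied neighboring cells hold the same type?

2

Occupied neighbors of (1,3): (2,3)=@, (1,2)=@, (1,4)=%.
Same type (@): 2 of 3.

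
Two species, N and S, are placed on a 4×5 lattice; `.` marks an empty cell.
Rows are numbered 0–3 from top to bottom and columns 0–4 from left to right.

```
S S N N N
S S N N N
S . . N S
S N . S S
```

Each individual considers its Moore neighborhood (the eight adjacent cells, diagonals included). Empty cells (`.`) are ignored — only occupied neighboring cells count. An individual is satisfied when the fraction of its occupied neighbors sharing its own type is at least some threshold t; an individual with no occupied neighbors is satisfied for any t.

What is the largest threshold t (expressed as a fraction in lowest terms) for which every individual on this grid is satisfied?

(0,0)S 3/3
(0,1)S 3/5
(0,2)N 3/5
(0,3)N 5/5
(0,4)N 3/3
(1,0)S 4/4
(1,1)S 4/6
(1,2)N 4/6
(1,3)N 6/7
(1,4)N 4/5
(2,0)S 3/4
(2,3)N 3/6
(2,4)S 2/5
(3,0)S 1/2
(3,1)N 0/2
(3,3)S 2/3
(3,4)S 2/3
The smallest same-type fraction is 0/2 at (3,1), which reduces to 0/1. Any threshold above that leaves this individual unsatisfied.

0/1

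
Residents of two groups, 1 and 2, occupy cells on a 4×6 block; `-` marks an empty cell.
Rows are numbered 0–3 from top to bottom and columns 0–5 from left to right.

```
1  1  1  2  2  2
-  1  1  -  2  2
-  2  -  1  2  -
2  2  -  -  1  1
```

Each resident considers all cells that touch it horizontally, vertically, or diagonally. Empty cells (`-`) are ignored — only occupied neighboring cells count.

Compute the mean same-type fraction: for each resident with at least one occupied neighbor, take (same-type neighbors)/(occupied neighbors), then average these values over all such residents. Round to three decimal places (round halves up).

0.772

(0,0)1 2/2
(0,1)1 4/4
(0,2)1 3/4
(0,3)2 2/4
(0,4)2 4/4
(0,5)2 3/3
(1,1)1 4/5
(1,2)1 4/6
(1,4)2 5/6
(1,5)2 4/4
(2,1)2 2/4
(2,3)1 2/4
(2,4)2 2/5
(3,0)2 2/2
(3,1)2 2/2
(3,4)1 2/3
(3,5)1 1/2
Sum over 17 residents: 2/2 + 4/4 + 3/4 + 2/4 + 4/4 + 3/3 + 4/5 + 4/6 + 5/6 + 4/4 + 2/4 + 2/4 + 2/5 + 2/2 + 2/2 + 2/3 + 1/2 = 787/60; mean = 787/60 ÷ 17 = 787/1020 = 0.771568… → 0.772.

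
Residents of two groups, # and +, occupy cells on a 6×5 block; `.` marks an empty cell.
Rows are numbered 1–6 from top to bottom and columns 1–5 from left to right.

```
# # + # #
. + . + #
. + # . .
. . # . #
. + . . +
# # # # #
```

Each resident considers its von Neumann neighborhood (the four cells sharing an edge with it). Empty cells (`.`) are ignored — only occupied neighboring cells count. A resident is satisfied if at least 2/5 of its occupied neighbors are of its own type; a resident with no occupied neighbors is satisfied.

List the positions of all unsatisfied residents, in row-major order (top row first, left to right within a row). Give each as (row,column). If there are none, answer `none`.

(1,2), (1,3), (1,4), (2,4), (4,5), (5,2), (5,5)

Row 1: (1,1)# 1/1 satisfied · (1,2)# 1/3 not · (1,3)+ 0/2 not · (1,4)# 1/3 not · (1,5)# 2/2 satisfied
Row 2: (2,2)+ 1/2 satisfied · (2,4)+ 0/2 not · (2,5)# 1/2 satisfied
Row 3: (3,2)+ 1/2 satisfied · (3,3)# 1/2 satisfied
Row 4: (4,3)# 1/1 satisfied · (4,5)# 0/1 not
Row 5: (5,2)+ 0/1 not · (5,5)+ 0/2 not
Row 6: (6,1)# 1/1 satisfied · (6,2)# 2/3 satisfied · (6,3)# 2/2 satisfied · (6,4)# 2/2 satisfied · (6,5)# 1/2 satisfied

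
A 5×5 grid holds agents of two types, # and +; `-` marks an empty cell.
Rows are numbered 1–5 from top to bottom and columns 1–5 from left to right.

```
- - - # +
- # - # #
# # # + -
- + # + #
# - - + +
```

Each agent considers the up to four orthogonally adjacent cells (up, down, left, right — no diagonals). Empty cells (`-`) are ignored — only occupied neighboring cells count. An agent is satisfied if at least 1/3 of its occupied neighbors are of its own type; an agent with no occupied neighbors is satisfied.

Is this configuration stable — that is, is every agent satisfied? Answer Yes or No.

(1,4)# 1/2 satisfied
(1,5)+ 0/2 not
(2,2)# 1/1 satisfied
(2,4)# 2/3 satisfied
(2,5)# 1/2 satisfied
(3,1)# 1/1 satisfied
(3,2)# 3/4 satisfied
(3,3)# 2/3 satisfied
(3,4)+ 1/3 satisfied
(4,2)+ 0/2 not
(4,3)# 1/3 satisfied
(4,4)+ 2/4 satisfied
(4,5)# 0/2 not
(5,1)# 0/0 satisfied
(5,4)+ 2/2 satisfied
(5,5)+ 1/2 satisfied
For instance (1,5) has only 0/2 same-type neighbors, below 1/3.

No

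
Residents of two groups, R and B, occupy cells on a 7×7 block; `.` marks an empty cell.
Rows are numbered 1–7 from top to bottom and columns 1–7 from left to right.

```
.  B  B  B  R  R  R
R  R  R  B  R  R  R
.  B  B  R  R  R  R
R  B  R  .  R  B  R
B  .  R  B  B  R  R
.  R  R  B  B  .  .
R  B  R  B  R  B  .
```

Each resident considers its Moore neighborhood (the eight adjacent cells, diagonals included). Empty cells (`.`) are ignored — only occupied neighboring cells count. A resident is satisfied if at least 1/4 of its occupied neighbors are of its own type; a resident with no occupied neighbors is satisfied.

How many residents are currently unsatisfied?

(1,2)B 1/4 ok
(1,3)B 3/5 ok
(1,4)B 2/5 ok
(1,5)R 3/5 ok
(1,6)R 5/5 ok
(1,7)R 3/3 ok
(2,1)R 1/3 ok
(2,2)R 2/6 ok
(2,3)R 2/8 ok
(2,4)B 3/8 ok
(2,5)R 6/8 ok
(2,6)R 8/8 ok
(2,7)R 5/5 ok
(3,2)B 2/7 ok
(3,3)B 3/7 ok
(3,4)R 5/7 ok
(3,5)R 5/7 ok
(3,6)R 7/8 ok
(3,7)R 4/5 ok
(4,1)R 0/3 unhappy
(4,2)B 3/6 ok
(4,3)R 2/6 ok
(4,5)R 4/7 ok
(4,6)B 1/8 unhappy
(4,7)R 4/5 ok
(5,1)B 1/3 ok
(5,3)R 3/6 ok
(5,4)B 3/7 ok
(5,5)B 4/6 ok
(5,6)R 3/6 ok
(5,7)R 2/3 ok
(6,2)R 4/6 ok
(6,3)R 3/7 ok
(6,4)B 4/8 ok
(6,5)B 5/7 ok
(7,1)R 1/2 ok
(7,2)B 0/4 unhappy
(7,3)R 2/5 ok
(7,4)B 2/5 ok
(7,5)R 0/4 unhappy
(7,6)B 1/2 ok
Unsatisfied: (4,1), (4,6), (7,2), (7,5) — 4 in total.

4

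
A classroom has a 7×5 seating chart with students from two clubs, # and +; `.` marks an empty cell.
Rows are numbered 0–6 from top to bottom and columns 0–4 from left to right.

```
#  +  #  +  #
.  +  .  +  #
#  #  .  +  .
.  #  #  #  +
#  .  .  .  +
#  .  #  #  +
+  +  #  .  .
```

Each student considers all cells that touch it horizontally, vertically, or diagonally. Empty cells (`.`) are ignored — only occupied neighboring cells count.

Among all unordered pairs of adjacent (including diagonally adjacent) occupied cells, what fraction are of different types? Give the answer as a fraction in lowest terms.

Scan each occupied cell's neighbors to the right and below (and the two forward diagonals) so each pair is counted once.
Row 0: #(0,0)–+(0,1)≠ #(0,0)–+(1,1)≠ +(0,1)–#(0,2)≠ +(0,1)–+(1,1)= #(0,2)–+(0,3)≠ #(0,2)–+(1,3)≠ #(0,2)–+(1,1)≠ +(0,3)–#(0,4)≠ +(0,3)–+(1,3)= +(0,3)–#(1,4)≠ #(0,4)–#(1,4)= #(0,4)–+(1,3)≠  → 9/12 unlike.
Row 1: +(1,1)–#(2,1)≠ +(1,1)–#(2,0)≠ +(1,3)–#(1,4)≠ +(1,3)–+(2,3)= #(1,4)–+(2,3)≠  → 4/5 unlike.
Row 2: #(2,0)–#(2,1)= #(2,0)–#(3,1)= #(2,1)–#(3,1)= #(2,1)–#(3,2)= +(2,3)–#(3,3)≠ +(2,3)–+(3,4)= +(2,3)–#(3,2)≠  → 2/7 unlike.
Row 3: #(3,1)–#(3,2)= #(3,1)–#(4,0)= #(3,2)–#(3,3)= #(3,3)–+(3,4)≠ #(3,3)–+(4,4)≠ +(3,4)–+(4,4)=  → 2/6 unlike.
Row 4: #(4,0)–#(5,0)= +(4,4)–+(5,4)= +(4,4)–#(5,3)≠  → 1/3 unlike.
Row 5: #(5,0)–+(6,0)≠ #(5,0)–+(6,1)≠ #(5,2)–#(5,3)= #(5,2)–#(6,2)= #(5,2)–+(6,1)≠ #(5,3)–+(5,4)≠ #(5,3)–#(6,2)=  → 4/7 unlike.
Row 6: +(6,0)–+(6,1)= +(6,1)–#(6,2)≠  → 1/2 unlike.
Total adjacent occupied pairs: 42; unlike-type pairs: 23.
23/42 is already in lowest terms.

23/42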